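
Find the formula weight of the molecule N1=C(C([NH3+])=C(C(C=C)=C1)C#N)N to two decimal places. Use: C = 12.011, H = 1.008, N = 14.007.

Molecular formula: C8H9N4+.
M = 8×12.011 + 9×1.008 + 4×14.007 = 161.19 g/mol.

161.19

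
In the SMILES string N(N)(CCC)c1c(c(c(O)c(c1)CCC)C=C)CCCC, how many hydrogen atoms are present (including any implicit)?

Hydrogens are implicit in SMILES; fill each atom to its normal valence:
  8 × C: 2 H each → 16
  5 × C (aromatic): no H
  3 × C: 3 H each → 9
  1 × C (aromatic): 1 H
  1 × C: 1 H
  1 × N: 2 H
  1 × N: no H
  1 × O: 1 H
  Total hydrogens = 30.

30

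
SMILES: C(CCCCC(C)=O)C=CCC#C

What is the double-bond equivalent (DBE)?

Molecular formula from the SMILES: C12H18O.
DoU = (2C + 2 + N − H − X)/2 = (2·12 + 2 + 0 − 18 − 0)/2 = 8/2 = 4.
(Structurally: 0 ring(s) + 4 π bond(s) = 4.)

4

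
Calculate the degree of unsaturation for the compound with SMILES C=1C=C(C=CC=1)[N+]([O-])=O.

5

Molecular formula from the SMILES: C6H5NO2.
DoU = (2C + 2 + N − H − X)/2 = (2·6 + 2 + 1 − 5 − 0)/2 = 10/2 = 5.
(Structurally: 1 ring(s) + 4 π bond(s) = 5.)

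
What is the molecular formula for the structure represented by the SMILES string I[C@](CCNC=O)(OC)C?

C6H12INO2

Heavy atoms from the SMILES: 6 C, 1 I, 1 N, 2 O.
Implicit hydrogens by atom environment:
  2 × C: 3 H each → 6
  2 × C: 2 H each → 4
  2 × O: no H
  1 × C: 1 H
  1 × C: no H
  1 × I: no H
  1 × N: 1 H
  Total hydrogens = 12.
Molecular formula: C6H12INO2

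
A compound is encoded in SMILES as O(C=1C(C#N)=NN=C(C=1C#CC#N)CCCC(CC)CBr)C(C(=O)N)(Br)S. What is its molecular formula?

C17H17Br2N5O2S

Heavy atoms from the SMILES: 2 Br, 17 C, 5 N, 2 O, 1 S.
Implicit hydrogens by atom environment:
  6 × C: no H
  5 × C: 2 H each → 10
  4 × C (aromatic): no H
  2 × Br: no H
  2 × N (aromatic): no H
  2 × N: no H
  2 × O: no H
  1 × C: 3 H
  1 × C: 1 H
  1 × N: 2 H
  1 × S: 1 H
  Total hydrogens = 17.
Molecular formula: C17H17Br2N5O2S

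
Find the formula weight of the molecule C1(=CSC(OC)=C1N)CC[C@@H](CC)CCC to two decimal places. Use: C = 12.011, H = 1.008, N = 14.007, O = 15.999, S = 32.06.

Molecular formula: C13H23NOS.
M = 13×12.011 + 23×1.008 + 1×14.007 + 1×15.999 + 1×32.06 = 241.39 g/mol.

241.39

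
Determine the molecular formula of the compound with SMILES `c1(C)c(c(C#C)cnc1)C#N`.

C9H6N2

Heavy atoms from the SMILES: 9 C, 2 N.
Implicit hydrogens by atom environment:
  3 × C (aromatic): no H
  2 × C (aromatic): 1 H each → 2
  2 × C: no H
  1 × C: 3 H
  1 × C: 1 H
  1 × N (aromatic): no H
  1 × N: no H
  Total hydrogens = 6.
Molecular formula: C9H6N2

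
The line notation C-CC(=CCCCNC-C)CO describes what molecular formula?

Heavy atoms from the SMILES: 10 C, 1 N, 1 O.
Implicit hydrogens by atom environment:
  6 × C: 2 H each → 12
  2 × C: 3 H each → 6
  1 × C: 1 H
  1 × C: no H
  1 × N: 1 H
  1 × O: 1 H
  Total hydrogens = 21.
Molecular formula: C10H21NO

C10H21NO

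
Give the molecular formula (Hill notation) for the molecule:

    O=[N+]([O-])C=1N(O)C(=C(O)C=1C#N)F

Heavy atoms from the SMILES: 5 C, 1 F, 3 N, 4 O.
Implicit hydrogens by atom environment:
  4 × C (aromatic): no H
  2 × O: 1 H each → 2
  1 × C: no H
  1 × F: no H
  1 × N (aromatic): no H
  1 × N (charge +1): no H
  1 × N: no H
  1 × O: no H
  1 × O (charge -1): no H
  Total hydrogens = 2.
Molecular formula: C5H2FN3O4

C5H2FN3O4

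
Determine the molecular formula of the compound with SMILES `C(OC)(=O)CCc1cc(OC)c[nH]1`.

C9H13NO3

Heavy atoms from the SMILES: 9 C, 1 N, 3 O.
Implicit hydrogens by atom environment:
  3 × O: no H
  2 × C: 3 H each → 6
  2 × C: 2 H each → 4
  2 × C (aromatic): 1 H each → 2
  2 × C (aromatic): no H
  1 × C: no H
  1 × N (aromatic): 1 H
  Total hydrogens = 13.
Molecular formula: C9H13NO3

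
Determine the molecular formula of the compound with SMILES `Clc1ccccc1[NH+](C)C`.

C8H11ClN+

Heavy atoms from the SMILES: 8 C, 1 Cl, 1 N.
Implicit hydrogens by atom environment:
  4 × C (aromatic): 1 H each → 4
  2 × C: 3 H each → 6
  2 × C (aromatic): no H
  1 × Cl: no H
  1 × N (charge +1): 1 H
  Total hydrogens = 11.
Net charge +1.
Molecular formula: C8H11ClN+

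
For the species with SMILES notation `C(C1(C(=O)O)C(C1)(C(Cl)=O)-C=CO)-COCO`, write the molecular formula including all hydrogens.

C10H13ClO6

Heavy atoms from the SMILES: 10 C, 1 Cl, 6 O.
Implicit hydrogens by atom environment:
  4 × C: 2 H each → 8
  4 × C: no H
  3 × O: 1 H each → 3
  3 × O: no H
  2 × C: 1 H each → 2
  1 × Cl: no H
  Total hydrogens = 13.
Molecular formula: C10H13ClO6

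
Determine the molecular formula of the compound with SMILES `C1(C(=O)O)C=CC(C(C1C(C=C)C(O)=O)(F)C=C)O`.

Heavy atoms from the SMILES: 13 C, 1 F, 5 O.
Implicit hydrogens by atom environment:
  8 × C: 1 H each → 8
  3 × C: no H
  3 × O: 1 H each → 3
  2 × C: 2 H each → 4
  2 × O: no H
  1 × F: no H
  Total hydrogens = 15.
Molecular formula: C13H15FO5

C13H15FO5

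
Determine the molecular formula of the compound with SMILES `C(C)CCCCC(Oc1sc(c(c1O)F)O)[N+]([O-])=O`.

C11H16FNO5S

Heavy atoms from the SMILES: 11 C, 1 F, 1 N, 5 O, 1 S.
Implicit hydrogens by atom environment:
  5 × C: 2 H each → 10
  4 × C (aromatic): no H
  2 × O: 1 H each → 2
  2 × O: no H
  1 × C: 3 H
  1 × C: 1 H
  1 × F: no H
  1 × N (charge +1): no H
  1 × O (charge -1): no H
  1 × S (aromatic): no H
  Total hydrogens = 16.
Molecular formula: C11H16FNO5S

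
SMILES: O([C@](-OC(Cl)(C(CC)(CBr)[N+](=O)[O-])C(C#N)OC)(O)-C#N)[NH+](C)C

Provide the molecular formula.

C12H19BrClN4O6+

Heavy atoms from the SMILES: 1 Br, 12 C, 1 Cl, 4 N, 6 O.
Implicit hydrogens by atom environment:
  5 × C: no H
  4 × C: 3 H each → 12
  4 × O: no H
  2 × C: 2 H each → 4
  2 × N: no H
  1 × Br: no H
  1 × C: 1 H
  1 × Cl: no H
  1 × N (charge +1): 1 H
  1 × N (charge +1): no H
  1 × O: 1 H
  1 × O (charge -1): no H
  Total hydrogens = 19.
Net charge +1.
Molecular formula: C12H19BrClN4O6+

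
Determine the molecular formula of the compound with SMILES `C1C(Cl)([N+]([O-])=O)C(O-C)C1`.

C5H8ClNO3

Heavy atoms from the SMILES: 5 C, 1 Cl, 1 N, 3 O.
Implicit hydrogens by atom environment:
  2 × C: 2 H each → 4
  2 × O: no H
  1 × C: 3 H
  1 × C: 1 H
  1 × C: no H
  1 × Cl: no H
  1 × N (charge +1): no H
  1 × O (charge -1): no H
  Total hydrogens = 8.
Molecular formula: C5H8ClNO3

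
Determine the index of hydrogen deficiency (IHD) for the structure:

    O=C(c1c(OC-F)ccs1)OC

4

Molecular formula from the SMILES: C7H7FO3S.
DoU = (2C + 2 + N − H − X)/2 = (2·7 + 2 + 0 − 7 − 1)/2 = 8/2 = 4.
(Structurally: 1 ring(s) + 3 π bond(s) = 4.)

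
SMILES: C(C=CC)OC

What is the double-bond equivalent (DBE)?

Molecular formula from the SMILES: C5H10O.
DoU = (2C + 2 + N − H − X)/2 = (2·5 + 2 + 0 − 10 − 0)/2 = 2/2 = 1.
(Structurally: 0 ring(s) + 1 π bond(s) = 1.)

1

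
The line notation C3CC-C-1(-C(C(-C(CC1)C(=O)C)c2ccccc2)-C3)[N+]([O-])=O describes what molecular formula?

C18H23NO3

Heavy atoms from the SMILES: 18 C, 1 N, 3 O.
Implicit hydrogens by atom environment:
  6 × C: 2 H each → 12
  5 × C (aromatic): 1 H each → 5
  3 × C: 1 H each → 3
  2 × C: no H
  2 × O: no H
  1 × C: 3 H
  1 × C (aromatic): no H
  1 × N (charge +1): no H
  1 × O (charge -1): no H
  Total hydrogens = 23.
Molecular formula: C18H23NO3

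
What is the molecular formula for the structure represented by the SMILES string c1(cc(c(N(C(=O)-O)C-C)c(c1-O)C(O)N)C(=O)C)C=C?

C14H18N2O5

Heavy atoms from the SMILES: 14 C, 2 N, 5 O.
Implicit hydrogens by atom environment:
  5 × C (aromatic): no H
  3 × O: 1 H each → 3
  2 × C: 3 H each → 6
  2 × C: 2 H each → 4
  2 × C: 1 H each → 2
  2 × C: no H
  2 × O: no H
  1 × C (aromatic): 1 H
  1 × N: 2 H
  1 × N: no H
  Total hydrogens = 18.
Molecular formula: C14H18N2O5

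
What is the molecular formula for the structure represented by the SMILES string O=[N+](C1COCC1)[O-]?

Heavy atoms from the SMILES: 4 C, 1 N, 3 O.
Implicit hydrogens by atom environment:
  3 × C: 2 H each → 6
  2 × O: no H
  1 × C: 1 H
  1 × N (charge +1): no H
  1 × O (charge -1): no H
  Total hydrogens = 7.
Molecular formula: C4H7NO3

C4H7NO3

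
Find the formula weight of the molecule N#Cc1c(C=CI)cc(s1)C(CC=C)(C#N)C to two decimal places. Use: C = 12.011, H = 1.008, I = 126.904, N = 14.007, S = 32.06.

Molecular formula: C13H11IN2S.
M = 13×12.011 + 11×1.008 + 1×126.904 + 2×14.007 + 1×32.06 = 354.21 g/mol.

354.21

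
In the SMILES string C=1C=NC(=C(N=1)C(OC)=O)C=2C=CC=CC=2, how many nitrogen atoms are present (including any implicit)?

The symbol for nitrogen appears 2 times in the SMILES.

2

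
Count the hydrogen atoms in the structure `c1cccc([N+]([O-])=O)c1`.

5

Hydrogens are implicit in SMILES; fill each atom to its normal valence:
  5 × C (aromatic): 1 H each → 5
  1 × C (aromatic): no H
  1 × N (charge +1): no H
  1 × O: no H
  1 × O (charge -1): no H
  Total hydrogens = 5.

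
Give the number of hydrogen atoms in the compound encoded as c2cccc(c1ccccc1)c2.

Hydrogens are implicit in SMILES; fill each atom to its normal valence:
  10 × C (aromatic): 1 H each → 10
  2 × C (aromatic): no H
  Total hydrogens = 10.

10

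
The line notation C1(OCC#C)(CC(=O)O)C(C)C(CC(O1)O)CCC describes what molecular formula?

C14H22O5

Heavy atoms from the SMILES: 14 C, 5 O.
Implicit hydrogens by atom environment:
  5 × C: 2 H each → 10
  4 × C: 1 H each → 4
  3 × C: no H
  3 × O: no H
  2 × C: 3 H each → 6
  2 × O: 1 H each → 2
  Total hydrogens = 22.
Molecular formula: C14H22O5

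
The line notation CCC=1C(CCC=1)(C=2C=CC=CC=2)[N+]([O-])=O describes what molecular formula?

Heavy atoms from the SMILES: 13 C, 1 N, 2 O.
Implicit hydrogens by atom environment:
  5 × C (aromatic): 1 H each → 5
  3 × C: 2 H each → 6
  2 × C: no H
  1 × C: 3 H
  1 × C: 1 H
  1 × C (aromatic): no H
  1 × N (charge +1): no H
  1 × O: no H
  1 × O (charge -1): no H
  Total hydrogens = 15.
Molecular formula: C13H15NO2

C13H15NO2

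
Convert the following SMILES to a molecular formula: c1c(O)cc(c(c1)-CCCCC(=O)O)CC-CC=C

C16H22O3

Heavy atoms from the SMILES: 16 C, 3 O.
Implicit hydrogens by atom environment:
  8 × C: 2 H each → 16
  3 × C (aromatic): 1 H each → 3
  3 × C (aromatic): no H
  2 × O: 1 H each → 2
  1 × C: 1 H
  1 × C: no H
  1 × O: no H
  Total hydrogens = 22.
Molecular formula: C16H22O3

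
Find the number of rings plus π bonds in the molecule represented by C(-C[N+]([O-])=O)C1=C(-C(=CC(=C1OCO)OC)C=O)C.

6

Molecular formula from the SMILES: C12H15NO6.
DoU = (2C + 2 + N − H − X)/2 = (2·12 + 2 + 1 − 15 − 0)/2 = 12/2 = 6.
(Structurally: 1 ring(s) + 5 π bond(s) = 6.)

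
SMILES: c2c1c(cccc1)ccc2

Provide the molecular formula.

C10H8

Heavy atoms from the SMILES: 10 C.
Implicit hydrogens by atom environment:
  8 × C (aromatic): 1 H each → 8
  2 × C (aromatic): no H
  Total hydrogens = 8.
Molecular formula: C10H8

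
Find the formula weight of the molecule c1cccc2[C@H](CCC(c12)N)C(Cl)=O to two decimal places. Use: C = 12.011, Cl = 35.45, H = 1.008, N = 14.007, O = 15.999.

209.67

Molecular formula: C11H12ClNO.
M = 11×12.011 + 1×35.45 + 12×1.008 + 1×14.007 + 1×15.999 = 209.67 g/mol.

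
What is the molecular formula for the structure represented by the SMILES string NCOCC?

Heavy atoms from the SMILES: 3 C, 1 N, 1 O.
Implicit hydrogens by atom environment:
  2 × C: 2 H each → 4
  1 × C: 3 H
  1 × N: 2 H
  1 × O: no H
  Total hydrogens = 9.
Molecular formula: C3H9NO

C3H9NO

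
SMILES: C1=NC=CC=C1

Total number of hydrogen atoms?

5

Hydrogens are implicit in SMILES; fill each atom to its normal valence:
  5 × C (aromatic): 1 H each → 5
  1 × N (aromatic): no H
  Total hydrogens = 5.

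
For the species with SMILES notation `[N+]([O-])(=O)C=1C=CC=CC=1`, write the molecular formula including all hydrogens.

C6H5NO2

Heavy atoms from the SMILES: 6 C, 1 N, 2 O.
Implicit hydrogens by atom environment:
  5 × C (aromatic): 1 H each → 5
  1 × C (aromatic): no H
  1 × N (charge +1): no H
  1 × O: no H
  1 × O (charge -1): no H
  Total hydrogens = 5.
Molecular formula: C6H5NO2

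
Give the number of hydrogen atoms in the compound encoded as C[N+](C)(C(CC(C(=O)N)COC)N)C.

22

Hydrogens are implicit in SMILES; fill each atom to its normal valence:
  4 × C: 3 H each → 12
  2 × C: 2 H each → 4
  2 × C: 1 H each → 2
  2 × N: 2 H each → 4
  2 × O: no H
  1 × C: no H
  1 × N (charge +1): no H
  Total hydrogens = 22.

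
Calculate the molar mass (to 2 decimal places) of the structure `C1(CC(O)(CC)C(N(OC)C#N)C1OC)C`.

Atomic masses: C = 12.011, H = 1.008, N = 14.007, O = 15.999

Molecular formula: C11H20N2O3.
M = 11×12.011 + 20×1.008 + 2×14.007 + 3×15.999 = 228.29 g/mol.

228.29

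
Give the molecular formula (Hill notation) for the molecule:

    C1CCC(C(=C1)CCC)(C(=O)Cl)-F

Heavy atoms from the SMILES: 10 C, 1 Cl, 1 F, 1 O.
Implicit hydrogens by atom environment:
  5 × C: 2 H each → 10
  3 × C: no H
  1 × C: 3 H
  1 × C: 1 H
  1 × Cl: no H
  1 × F: no H
  1 × O: no H
  Total hydrogens = 14.
Molecular formula: C10H14ClFO

C10H14ClFO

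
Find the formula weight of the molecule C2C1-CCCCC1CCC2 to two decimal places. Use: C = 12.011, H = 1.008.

Molecular formula: C10H18.
M = 10×12.011 + 18×1.008 = 138.25 g/mol.

138.25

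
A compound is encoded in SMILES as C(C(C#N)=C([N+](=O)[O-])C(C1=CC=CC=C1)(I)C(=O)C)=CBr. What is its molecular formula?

C14H10BrIN2O3

Heavy atoms from the SMILES: 1 Br, 14 C, 1 I, 2 N, 3 O.
Implicit hydrogens by atom environment:
  5 × C (aromatic): 1 H each → 5
  5 × C: no H
  2 × C: 1 H each → 2
  2 × O: no H
  1 × Br: no H
  1 × C: 3 H
  1 × C (aromatic): no H
  1 × I: no H
  1 × N: no H
  1 × N (charge +1): no H
  1 × O (charge -1): no H
  Total hydrogens = 10.
Molecular formula: C14H10BrIN2O3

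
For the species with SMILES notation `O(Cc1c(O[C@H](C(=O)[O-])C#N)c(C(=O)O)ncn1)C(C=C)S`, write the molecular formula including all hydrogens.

C12H10N3O6S-

Heavy atoms from the SMILES: 12 C, 3 N, 6 O, 1 S.
Implicit hydrogens by atom environment:
  4 × O: no H
  3 × C: 1 H each → 3
  3 × C (aromatic): no H
  3 × C: no H
  2 × C: 2 H each → 4
  2 × N (aromatic): no H
  1 × C (aromatic): 1 H
  1 × N: no H
  1 × O: 1 H
  1 × O (charge -1): no H
  1 × S: 1 H
  Total hydrogens = 10.
Net charge -1.
Molecular formula: C12H10N3O6S-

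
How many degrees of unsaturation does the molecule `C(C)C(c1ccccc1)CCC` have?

Molecular formula from the SMILES: C12H18.
DoU = (2C + 2 + N − H − X)/2 = (2·12 + 2 + 0 − 18 − 0)/2 = 8/2 = 4.
(Structurally: 1 ring(s) + 3 π bond(s) = 4.)

4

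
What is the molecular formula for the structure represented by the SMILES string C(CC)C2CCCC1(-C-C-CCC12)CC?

C15H28

Heavy atoms from the SMILES: 15 C.
Implicit hydrogens by atom environment:
  10 × C: 2 H each → 20
  2 × C: 3 H each → 6
  2 × C: 1 H each → 2
  1 × C: no H
  Total hydrogens = 28.
Molecular formula: C15H28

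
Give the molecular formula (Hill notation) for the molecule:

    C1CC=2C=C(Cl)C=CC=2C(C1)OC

Heavy atoms from the SMILES: 11 C, 1 Cl, 1 O.
Implicit hydrogens by atom environment:
  3 × C: 2 H each → 6
  3 × C (aromatic): 1 H each → 3
  3 × C (aromatic): no H
  1 × C: 3 H
  1 × C: 1 H
  1 × Cl: no H
  1 × O: no H
  Total hydrogens = 13.
Molecular formula: C11H13ClO

C11H13ClO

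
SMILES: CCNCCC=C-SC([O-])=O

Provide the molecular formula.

Heavy atoms from the SMILES: 7 C, 1 N, 2 O, 1 S.
Implicit hydrogens by atom environment:
  3 × C: 2 H each → 6
  2 × C: 1 H each → 2
  1 × C: 3 H
  1 × C: no H
  1 × N: 1 H
  1 × O: no H
  1 × O (charge -1): no H
  1 × S: no H
  Total hydrogens = 12.
Net charge -1.
Molecular formula: C7H12NO2S-

C7H12NO2S-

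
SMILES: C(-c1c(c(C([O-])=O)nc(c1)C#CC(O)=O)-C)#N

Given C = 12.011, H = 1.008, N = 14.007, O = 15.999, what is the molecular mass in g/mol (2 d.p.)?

Molecular formula: C11H5N2O4-.
M = 11×12.011 + 5×1.008 + 2×14.007 + 4×15.999 = 229.17 g/mol.

229.17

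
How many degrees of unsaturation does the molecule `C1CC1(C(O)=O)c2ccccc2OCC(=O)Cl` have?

7

Molecular formula from the SMILES: C12H11ClO4.
DoU = (2C + 2 + N − H − X)/2 = (2·12 + 2 + 0 − 11 − 1)/2 = 14/2 = 7.
(Structurally: 2 ring(s) + 5 π bond(s) = 7.)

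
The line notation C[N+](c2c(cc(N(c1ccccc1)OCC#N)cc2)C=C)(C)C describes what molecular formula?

C19H22N3O+

Heavy atoms from the SMILES: 19 C, 3 N, 1 O.
Implicit hydrogens by atom environment:
  8 × C (aromatic): 1 H each → 8
  4 × C (aromatic): no H
  3 × C: 3 H each → 9
  2 × C: 2 H each → 4
  2 × N: no H
  1 × C: 1 H
  1 × C: no H
  1 × N (charge +1): no H
  1 × O: no H
  Total hydrogens = 22.
Net charge +1.
Molecular formula: C19H22N3O+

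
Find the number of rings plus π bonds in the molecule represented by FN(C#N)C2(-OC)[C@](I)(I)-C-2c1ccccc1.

7

Molecular formula from the SMILES: C11H9FI2N2O.
DoU = (2C + 2 + N − H − X)/2 = (2·11 + 2 + 2 − 9 − 3)/2 = 14/2 = 7.
(Structurally: 2 ring(s) + 5 π bond(s) = 7.)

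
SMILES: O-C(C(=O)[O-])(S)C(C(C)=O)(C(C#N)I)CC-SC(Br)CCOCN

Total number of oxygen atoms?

The symbol for oxygen appears 5 times in the SMILES.

5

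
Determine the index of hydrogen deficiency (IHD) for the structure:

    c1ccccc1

4

Molecular formula from the SMILES: C6H6.
DoU = (2C + 2 + N − H − X)/2 = (2·6 + 2 + 0 − 6 − 0)/2 = 8/2 = 4.
(Structurally: 1 ring(s) + 3 π bond(s) = 4.)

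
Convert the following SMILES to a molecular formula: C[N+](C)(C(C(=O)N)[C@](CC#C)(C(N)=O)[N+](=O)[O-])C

Heavy atoms from the SMILES: 10 C, 4 N, 4 O.
Implicit hydrogens by atom environment:
  4 × C: no H
  3 × C: 3 H each → 9
  3 × O: no H
  2 × C: 1 H each → 2
  2 × N: 2 H each → 4
  2 × N (charge +1): no H
  1 × C: 2 H
  1 × O (charge -1): no H
  Total hydrogens = 17.
Net charge +1.
Molecular formula: C10H17N4O4+

C10H17N4O4+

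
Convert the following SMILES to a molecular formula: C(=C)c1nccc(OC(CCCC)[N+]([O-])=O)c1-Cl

Heavy atoms from the SMILES: 12 C, 1 Cl, 2 N, 3 O.
Implicit hydrogens by atom environment:
  4 × C: 2 H each → 8
  3 × C (aromatic): no H
  2 × C (aromatic): 1 H each → 2
  2 × C: 1 H each → 2
  2 × O: no H
  1 × C: 3 H
  1 × Cl: no H
  1 × N (aromatic): no H
  1 × N (charge +1): no H
  1 × O (charge -1): no H
  Total hydrogens = 15.
Molecular formula: C12H15ClN2O3

C12H15ClN2O3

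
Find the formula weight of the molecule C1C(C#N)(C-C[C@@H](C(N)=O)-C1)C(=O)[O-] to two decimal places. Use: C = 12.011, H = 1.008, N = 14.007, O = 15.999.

Molecular formula: C9H11N2O3-.
M = 9×12.011 + 11×1.008 + 2×14.007 + 3×15.999 = 195.20 g/mol.

195.20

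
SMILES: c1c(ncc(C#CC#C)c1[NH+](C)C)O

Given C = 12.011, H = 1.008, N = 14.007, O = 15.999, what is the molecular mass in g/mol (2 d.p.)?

Molecular formula: C11H11N2O+.
M = 11×12.011 + 11×1.008 + 2×14.007 + 1×15.999 = 187.22 g/mol.

187.22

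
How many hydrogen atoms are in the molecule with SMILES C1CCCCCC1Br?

Hydrogens are implicit in SMILES; fill each atom to its normal valence:
  6 × C: 2 H each → 12
  1 × Br: no H
  1 × C: 1 H
  Total hydrogens = 13.

13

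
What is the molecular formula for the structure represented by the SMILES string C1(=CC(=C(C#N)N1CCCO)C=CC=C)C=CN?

C14H17N3O

Heavy atoms from the SMILES: 14 C, 3 N, 1 O.
Implicit hydrogens by atom environment:
  5 × C: 1 H each → 5
  4 × C: 2 H each → 8
  3 × C (aromatic): no H
  1 × C (aromatic): 1 H
  1 × C: no H
  1 × N: 2 H
  1 × N (aromatic): no H
  1 × N: no H
  1 × O: 1 H
  Total hydrogens = 17.
Molecular formula: C14H17N3O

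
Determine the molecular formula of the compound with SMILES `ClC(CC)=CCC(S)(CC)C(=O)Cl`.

Heavy atoms from the SMILES: 9 C, 2 Cl, 1 O, 1 S.
Implicit hydrogens by atom environment:
  3 × C: 2 H each → 6
  3 × C: no H
  2 × C: 3 H each → 6
  2 × Cl: no H
  1 × C: 1 H
  1 × O: no H
  1 × S: 1 H
  Total hydrogens = 14.
Molecular formula: C9H14Cl2OS

C9H14Cl2OS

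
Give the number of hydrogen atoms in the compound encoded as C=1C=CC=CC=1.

Hydrogens are implicit in SMILES; fill each atom to its normal valence:
  6 × C (aromatic): 1 H each → 6
  Total hydrogens = 6.

6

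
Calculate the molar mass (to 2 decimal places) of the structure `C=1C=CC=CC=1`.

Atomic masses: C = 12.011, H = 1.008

78.11

Molecular formula: C6H6.
M = 6×12.011 + 6×1.008 = 78.11 g/mol.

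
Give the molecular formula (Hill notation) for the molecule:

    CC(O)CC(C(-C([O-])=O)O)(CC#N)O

Heavy atoms from the SMILES: 8 C, 1 N, 5 O.
Implicit hydrogens by atom environment:
  3 × C: no H
  3 × O: 1 H each → 3
  2 × C: 2 H each → 4
  2 × C: 1 H each → 2
  1 × C: 3 H
  1 × N: no H
  1 × O: no H
  1 × O (charge -1): no H
  Total hydrogens = 12.
Net charge -1.
Molecular formula: C8H12NO5-

C8H12NO5-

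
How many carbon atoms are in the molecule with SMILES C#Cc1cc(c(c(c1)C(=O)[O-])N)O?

The symbol for carbon appears 9 times in the SMILES. Lowercase c denotes aromatic carbon and counts toward C.

9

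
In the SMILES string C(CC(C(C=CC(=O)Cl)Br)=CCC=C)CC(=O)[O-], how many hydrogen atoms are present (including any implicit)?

15

Hydrogens are implicit in SMILES; fill each atom to its normal valence:
  5 × C: 2 H each → 10
  5 × C: 1 H each → 5
  3 × C: no H
  2 × O: no H
  1 × Br: no H
  1 × Cl: no H
  1 × O (charge -1): no H
  Total hydrogens = 15.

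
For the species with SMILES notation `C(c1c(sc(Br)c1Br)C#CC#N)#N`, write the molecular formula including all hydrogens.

C8Br2N2S

Heavy atoms from the SMILES: 2 Br, 8 C, 2 N, 1 S.
Implicit hydrogens by atom environment:
  4 × C (aromatic): no H
  4 × C: no H
  2 × Br: no H
  2 × N: no H
  1 × S (aromatic): no H
  Total hydrogens = 0.
Molecular formula: C8Br2N2S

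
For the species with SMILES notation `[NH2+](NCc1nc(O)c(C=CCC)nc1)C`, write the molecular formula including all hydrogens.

C10H17N4O+

Heavy atoms from the SMILES: 10 C, 4 N, 1 O.
Implicit hydrogens by atom environment:
  3 × C (aromatic): no H
  2 × C: 3 H each → 6
  2 × C: 2 H each → 4
  2 × C: 1 H each → 2
  2 × N (aromatic): no H
  1 × C (aromatic): 1 H
  1 × N (charge +1): 2 H
  1 × N: 1 H
  1 × O: 1 H
  Total hydrogens = 17.
Net charge +1.
Molecular formula: C10H17N4O+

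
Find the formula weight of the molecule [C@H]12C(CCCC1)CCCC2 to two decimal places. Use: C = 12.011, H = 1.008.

138.25

Molecular formula: C10H18.
M = 10×12.011 + 18×1.008 = 138.25 g/mol.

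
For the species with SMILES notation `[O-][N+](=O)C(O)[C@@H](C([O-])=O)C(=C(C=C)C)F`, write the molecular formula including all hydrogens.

C8H9FNO5-

Heavy atoms from the SMILES: 8 C, 1 F, 1 N, 5 O.
Implicit hydrogens by atom environment:
  3 × C: 1 H each → 3
  3 × C: no H
  2 × O: no H
  2 × O (charge -1): no H
  1 × C: 3 H
  1 × C: 2 H
  1 × F: no H
  1 × N (charge +1): no H
  1 × O: 1 H
  Total hydrogens = 9.
Net charge -1.
Molecular formula: C8H9FNO5-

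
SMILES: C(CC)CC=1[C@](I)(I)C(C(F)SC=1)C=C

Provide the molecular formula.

Heavy atoms from the SMILES: 11 C, 1 F, 2 I, 1 S.
Implicit hydrogens by atom environment:
  4 × C: 2 H each → 8
  4 × C: 1 H each → 4
  2 × C: no H
  2 × I: no H
  1 × C: 3 H
  1 × F: no H
  1 × S: no H
  Total hydrogens = 15.
Molecular formula: C11H15FI2S

C11H15FI2S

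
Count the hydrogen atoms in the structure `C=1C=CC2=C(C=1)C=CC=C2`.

8

Hydrogens are implicit in SMILES; fill each atom to its normal valence:
  8 × C (aromatic): 1 H each → 8
  2 × C (aromatic): no H
  Total hydrogens = 8.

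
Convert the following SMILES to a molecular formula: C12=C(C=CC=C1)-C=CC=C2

C10H8

Heavy atoms from the SMILES: 10 C.
Implicit hydrogens by atom environment:
  8 × C (aromatic): 1 H each → 8
  2 × C (aromatic): no H
  Total hydrogens = 8.
Molecular formula: C10H8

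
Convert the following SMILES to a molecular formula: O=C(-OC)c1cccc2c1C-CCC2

Heavy atoms from the SMILES: 12 C, 2 O.
Implicit hydrogens by atom environment:
  4 × C: 2 H each → 8
  3 × C (aromatic): 1 H each → 3
  3 × C (aromatic): no H
  2 × O: no H
  1 × C: 3 H
  1 × C: no H
  Total hydrogens = 14.
Molecular formula: C12H14O2

C12H14O2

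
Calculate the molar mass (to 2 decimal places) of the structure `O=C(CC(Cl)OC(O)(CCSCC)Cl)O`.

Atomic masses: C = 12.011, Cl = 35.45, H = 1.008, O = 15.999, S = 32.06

277.16

Molecular formula: C8H14Cl2O4S.
M = 8×12.011 + 2×35.45 + 14×1.008 + 4×15.999 + 1×32.06 = 277.16 g/mol.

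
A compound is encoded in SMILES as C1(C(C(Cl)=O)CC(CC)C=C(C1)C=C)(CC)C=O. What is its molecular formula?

C15H21ClO2

Heavy atoms from the SMILES: 15 C, 1 Cl, 2 O.
Implicit hydrogens by atom environment:
  5 × C: 2 H each → 10
  5 × C: 1 H each → 5
  3 × C: no H
  2 × C: 3 H each → 6
  2 × O: no H
  1 × Cl: no H
  Total hydrogens = 21.
Molecular formula: C15H21ClO2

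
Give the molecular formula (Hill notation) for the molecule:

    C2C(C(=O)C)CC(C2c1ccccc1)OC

Heavy atoms from the SMILES: 14 C, 2 O.
Implicit hydrogens by atom environment:
  5 × C (aromatic): 1 H each → 5
  3 × C: 1 H each → 3
  2 × C: 3 H each → 6
  2 × C: 2 H each → 4
  2 × O: no H
  1 × C: no H
  1 × C (aromatic): no H
  Total hydrogens = 18.
Molecular formula: C14H18O2

C14H18O2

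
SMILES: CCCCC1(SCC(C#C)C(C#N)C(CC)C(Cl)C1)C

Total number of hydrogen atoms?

26

Hydrogens are implicit in SMILES; fill each atom to its normal valence:
  6 × C: 2 H each → 12
  5 × C: 1 H each → 5
  3 × C: 3 H each → 9
  3 × C: no H
  1 × Cl: no H
  1 × N: no H
  1 × S: no H
  Total hydrogens = 26.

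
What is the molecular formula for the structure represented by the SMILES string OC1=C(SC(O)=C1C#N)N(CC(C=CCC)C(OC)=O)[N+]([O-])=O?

Heavy atoms from the SMILES: 13 C, 3 N, 6 O, 1 S.
Implicit hydrogens by atom environment:
  4 × C (aromatic): no H
  3 × C: 1 H each → 3
  3 × O: no H
  2 × C: 3 H each → 6
  2 × C: 2 H each → 4
  2 × C: no H
  2 × N: no H
  2 × O: 1 H each → 2
  1 × N (charge +1): no H
  1 × O (charge -1): no H
  1 × S (aromatic): no H
  Total hydrogens = 15.
Molecular formula: C13H15N3O6S

C13H15N3O6S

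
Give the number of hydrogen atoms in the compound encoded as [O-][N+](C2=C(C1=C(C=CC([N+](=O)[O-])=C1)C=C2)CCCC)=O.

Hydrogens are implicit in SMILES; fill each atom to its normal valence:
  5 × C (aromatic): 1 H each → 5
  5 × C (aromatic): no H
  3 × C: 2 H each → 6
  2 × N (charge +1): no H
  2 × O: no H
  2 × O (charge -1): no H
  1 × C: 3 H
  Total hydrogens = 14.

14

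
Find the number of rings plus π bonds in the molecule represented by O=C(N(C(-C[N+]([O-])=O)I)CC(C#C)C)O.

Molecular formula from the SMILES: C8H11IN2O4.
DoU = (2C + 2 + N − H − X)/2 = (2·8 + 2 + 2 − 11 − 1)/2 = 8/2 = 4.
(Structurally: 0 ring(s) + 4 π bond(s) = 4.)

4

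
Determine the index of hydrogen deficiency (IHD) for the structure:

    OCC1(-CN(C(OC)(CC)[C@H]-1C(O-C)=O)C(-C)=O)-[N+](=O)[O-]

Molecular formula from the SMILES: C12H20N2O7.
DoU = (2C + 2 + N − H − X)/2 = (2·12 + 2 + 2 − 20 − 0)/2 = 8/2 = 4.
(Structurally: 1 ring(s) + 3 π bond(s) = 4.)

4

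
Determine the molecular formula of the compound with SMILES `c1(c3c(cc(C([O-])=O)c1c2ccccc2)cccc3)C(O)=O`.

C18H11O4-

Heavy atoms from the SMILES: 18 C, 4 O.
Implicit hydrogens by atom environment:
  10 × C (aromatic): 1 H each → 10
  6 × C (aromatic): no H
  2 × C: no H
  2 × O: no H
  1 × O: 1 H
  1 × O (charge -1): no H
  Total hydrogens = 11.
Net charge -1.
Molecular formula: C18H11O4-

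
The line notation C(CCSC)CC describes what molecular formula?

C6H14S

Heavy atoms from the SMILES: 6 C, 1 S.
Implicit hydrogens by atom environment:
  4 × C: 2 H each → 8
  2 × C: 3 H each → 6
  1 × S: no H
  Total hydrogens = 14.
Molecular formula: C6H14S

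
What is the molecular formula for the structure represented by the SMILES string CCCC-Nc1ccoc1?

Heavy atoms from the SMILES: 8 C, 1 N, 1 O.
Implicit hydrogens by atom environment:
  3 × C: 2 H each → 6
  3 × C (aromatic): 1 H each → 3
  1 × C: 3 H
  1 × C (aromatic): no H
  1 × N: 1 H
  1 × O (aromatic): no H
  Total hydrogens = 13.
Molecular formula: C8H13NO

C8H13NO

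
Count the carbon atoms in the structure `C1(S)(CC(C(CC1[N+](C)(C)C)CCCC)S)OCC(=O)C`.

16

The symbol for carbon appears 16 times in the SMILES.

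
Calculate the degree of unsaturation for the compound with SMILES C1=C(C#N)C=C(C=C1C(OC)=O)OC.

Molecular formula from the SMILES: C10H9NO3.
DoU = (2C + 2 + N − H − X)/2 = (2·10 + 2 + 1 − 9 − 0)/2 = 14/2 = 7.
(Structurally: 1 ring(s) + 6 π bond(s) = 7.)

7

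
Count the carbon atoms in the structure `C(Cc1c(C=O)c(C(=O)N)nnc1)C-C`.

10

The symbol for carbon appears 10 times in the SMILES. Lowercase c denotes aromatic carbon and counts toward C.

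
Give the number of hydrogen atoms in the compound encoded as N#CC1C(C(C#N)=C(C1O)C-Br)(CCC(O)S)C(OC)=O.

15

Hydrogens are implicit in SMILES; fill each atom to its normal valence:
  6 × C: no H
  3 × C: 2 H each → 6
  3 × C: 1 H each → 3
  2 × N: no H
  2 × O: 1 H each → 2
  2 × O: no H
  1 × Br: no H
  1 × C: 3 H
  1 × S: 1 H
  Total hydrogens = 15.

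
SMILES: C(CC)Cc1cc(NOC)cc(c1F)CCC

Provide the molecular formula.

Heavy atoms from the SMILES: 14 C, 1 F, 1 N, 1 O.
Implicit hydrogens by atom environment:
  5 × C: 2 H each → 10
  4 × C (aromatic): no H
  3 × C: 3 H each → 9
  2 × C (aromatic): 1 H each → 2
  1 × F: no H
  1 × N: 1 H
  1 × O: no H
  Total hydrogens = 22.
Molecular formula: C14H22FNO

C14H22FNO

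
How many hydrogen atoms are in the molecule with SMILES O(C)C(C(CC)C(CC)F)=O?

Hydrogens are implicit in SMILES; fill each atom to its normal valence:
  3 × C: 3 H each → 9
  2 × C: 2 H each → 4
  2 × C: 1 H each → 2
  2 × O: no H
  1 × C: no H
  1 × F: no H
  Total hydrogens = 15.

15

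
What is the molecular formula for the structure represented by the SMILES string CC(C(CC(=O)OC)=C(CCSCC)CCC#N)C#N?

Heavy atoms from the SMILES: 15 C, 2 N, 2 O, 1 S.
Implicit hydrogens by atom environment:
  6 × C: 2 H each → 12
  5 × C: no H
  3 × C: 3 H each → 9
  2 × N: no H
  2 × O: no H
  1 × C: 1 H
  1 × S: no H
  Total hydrogens = 22.
Molecular formula: C15H22N2O2S

C15H22N2O2S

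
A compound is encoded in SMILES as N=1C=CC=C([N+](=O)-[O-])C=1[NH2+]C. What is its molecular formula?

C6H8N3O2+

Heavy atoms from the SMILES: 6 C, 3 N, 2 O.
Implicit hydrogens by atom environment:
  3 × C (aromatic): 1 H each → 3
  2 × C (aromatic): no H
  1 × C: 3 H
  1 × N (charge +1): 2 H
  1 × N (aromatic): no H
  1 × N (charge +1): no H
  1 × O: no H
  1 × O (charge -1): no H
  Total hydrogens = 8.
Net charge +1.
Molecular formula: C6H8N3O2+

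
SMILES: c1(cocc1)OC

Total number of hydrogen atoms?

Hydrogens are implicit in SMILES; fill each atom to its normal valence:
  3 × C (aromatic): 1 H each → 3
  1 × C: 3 H
  1 × C (aromatic): no H
  1 × O (aromatic): no H
  1 × O: no H
  Total hydrogens = 6.

6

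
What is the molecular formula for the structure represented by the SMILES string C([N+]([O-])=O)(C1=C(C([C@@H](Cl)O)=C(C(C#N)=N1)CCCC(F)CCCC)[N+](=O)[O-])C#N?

Heavy atoms from the SMILES: 17 C, 1 Cl, 1 F, 5 N, 5 O.
Implicit hydrogens by atom environment:
  6 × C: 2 H each → 12
  5 × C (aromatic): no H
  3 × C: 1 H each → 3
  2 × C: no H
  2 × N: no H
  2 × N (charge +1): no H
  2 × O: no H
  2 × O (charge -1): no H
  1 × C: 3 H
  1 × Cl: no H
  1 × F: no H
  1 × N (aromatic): no H
  1 × O: 1 H
  Total hydrogens = 19.
Molecular formula: C17H19ClFN5O5

C17H19ClFN5O5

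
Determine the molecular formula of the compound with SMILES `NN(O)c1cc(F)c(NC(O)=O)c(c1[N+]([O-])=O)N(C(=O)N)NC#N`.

Heavy atoms from the SMILES: 9 C, 1 F, 8 N, 6 O.
Implicit hydrogens by atom environment:
  5 × C (aromatic): no H
  3 × C: no H
  3 × N: no H
  3 × O: no H
  2 × N: 2 H each → 4
  2 × N: 1 H each → 2
  2 × O: 1 H each → 2
  1 × C (aromatic): 1 H
  1 × F: no H
  1 × N (charge +1): no H
  1 × O (charge -1): no H
  Total hydrogens = 9.
Molecular formula: C9H9FN8O6

C9H9FN8O6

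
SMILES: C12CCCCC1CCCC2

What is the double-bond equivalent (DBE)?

Molecular formula from the SMILES: C10H18.
DoU = (2C + 2 + N − H − X)/2 = (2·10 + 2 + 0 − 18 − 0)/2 = 4/2 = 2.
(Structurally: 2 ring(s) + 0 π bond(s) = 2.)

2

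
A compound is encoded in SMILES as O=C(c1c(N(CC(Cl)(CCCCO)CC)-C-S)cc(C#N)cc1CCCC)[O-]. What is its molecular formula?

C21H30ClN2O3S-

Heavy atoms from the SMILES: 21 C, 1 Cl, 2 N, 3 O, 1 S.
Implicit hydrogens by atom environment:
  10 × C: 2 H each → 20
  4 × C (aromatic): no H
  3 × C: no H
  2 × C: 3 H each → 6
  2 × C (aromatic): 1 H each → 2
  2 × N: no H
  1 × Cl: no H
  1 × O: 1 H
  1 × O: no H
  1 × O (charge -1): no H
  1 × S: 1 H
  Total hydrogens = 30.
Net charge -1.
Molecular formula: C21H30ClN2O3S-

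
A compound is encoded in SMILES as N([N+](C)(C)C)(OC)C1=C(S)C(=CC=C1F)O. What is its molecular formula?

Heavy atoms from the SMILES: 10 C, 1 F, 2 N, 2 O, 1 S.
Implicit hydrogens by atom environment:
  4 × C: 3 H each → 12
  4 × C (aromatic): no H
  2 × C (aromatic): 1 H each → 2
  1 × F: no H
  1 × N: no H
  1 × N (charge +1): no H
  1 × O: 1 H
  1 × O: no H
  1 × S: 1 H
  Total hydrogens = 16.
Net charge +1.
Molecular formula: C10H16FN2O2S+

C10H16FN2O2S+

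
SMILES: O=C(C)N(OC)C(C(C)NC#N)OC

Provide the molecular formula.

Heavy atoms from the SMILES: 8 C, 3 N, 3 O.
Implicit hydrogens by atom environment:
  4 × C: 3 H each → 12
  3 × O: no H
  2 × C: 1 H each → 2
  2 × C: no H
  2 × N: no H
  1 × N: 1 H
  Total hydrogens = 15.
Molecular formula: C8H15N3O3

C8H15N3O3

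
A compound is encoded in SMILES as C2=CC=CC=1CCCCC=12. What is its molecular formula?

Heavy atoms from the SMILES: 10 C.
Implicit hydrogens by atom environment:
  4 × C: 2 H each → 8
  4 × C (aromatic): 1 H each → 4
  2 × C (aromatic): no H
  Total hydrogens = 12.
Molecular formula: C10H12

C10H12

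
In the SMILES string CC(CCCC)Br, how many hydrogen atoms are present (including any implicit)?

13

Hydrogens are implicit in SMILES; fill each atom to its normal valence:
  3 × C: 2 H each → 6
  2 × C: 3 H each → 6
  1 × Br: no H
  1 × C: 1 H
  Total hydrogens = 13.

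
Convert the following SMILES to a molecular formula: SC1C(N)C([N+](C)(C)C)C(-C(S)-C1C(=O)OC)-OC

Heavy atoms from the SMILES: 12 C, 2 N, 3 O, 2 S.
Implicit hydrogens by atom environment:
  6 × C: 1 H each → 6
  5 × C: 3 H each → 15
  3 × O: no H
  2 × S: 1 H each → 2
  1 × C: no H
  1 × N: 2 H
  1 × N (charge +1): no H
  Total hydrogens = 25.
Net charge +1.
Molecular formula: C12H25N2O3S2+

C12H25N2O3S2+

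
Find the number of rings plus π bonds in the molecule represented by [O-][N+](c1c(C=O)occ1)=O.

5

Molecular formula from the SMILES: C5H3NO4.
DoU = (2C + 2 + N − H − X)/2 = (2·5 + 2 + 1 − 3 − 0)/2 = 10/2 = 5.
(Structurally: 1 ring(s) + 4 π bond(s) = 5.)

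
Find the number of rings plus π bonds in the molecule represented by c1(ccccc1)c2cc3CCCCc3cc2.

Molecular formula from the SMILES: C16H16.
DoU = (2C + 2 + N − H − X)/2 = (2·16 + 2 + 0 − 16 − 0)/2 = 18/2 = 9.
(Structurally: 3 ring(s) + 6 π bond(s) = 9.)

9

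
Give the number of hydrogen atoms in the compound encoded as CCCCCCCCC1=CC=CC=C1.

Hydrogens are implicit in SMILES; fill each atom to its normal valence:
  7 × C: 2 H each → 14
  5 × C (aromatic): 1 H each → 5
  1 × C: 3 H
  1 × C (aromatic): no H
  Total hydrogens = 22.

22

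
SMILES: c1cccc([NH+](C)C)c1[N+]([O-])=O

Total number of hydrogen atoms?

11

Hydrogens are implicit in SMILES; fill each atom to its normal valence:
  4 × C (aromatic): 1 H each → 4
  2 × C: 3 H each → 6
  2 × C (aromatic): no H
  1 × N (charge +1): 1 H
  1 × N (charge +1): no H
  1 × O: no H
  1 × O (charge -1): no H
  Total hydrogens = 11.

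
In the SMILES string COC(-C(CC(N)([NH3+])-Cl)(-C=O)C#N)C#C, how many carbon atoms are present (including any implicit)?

The symbol for carbon appears 9 times in the SMILES. (Cl is a single chlorine, not C + l.)

9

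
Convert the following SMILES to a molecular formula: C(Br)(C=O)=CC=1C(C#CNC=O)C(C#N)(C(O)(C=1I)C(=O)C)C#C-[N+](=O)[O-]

Heavy atoms from the SMILES: 1 Br, 16 C, 1 I, 3 N, 6 O.
Implicit hydrogens by atom environment:
  11 × C: no H
  4 × C: 1 H each → 4
  4 × O: no H
  1 × Br: no H
  1 × C: 3 H
  1 × I: no H
  1 × N: 1 H
  1 × N (charge +1): no H
  1 × N: no H
  1 × O: 1 H
  1 × O (charge -1): no H
  Total hydrogens = 9.
Molecular formula: C16H9BrIN3O6

C16H9BrIN3O6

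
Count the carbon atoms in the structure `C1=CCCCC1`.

6

The symbol for carbon appears 6 times in the SMILES.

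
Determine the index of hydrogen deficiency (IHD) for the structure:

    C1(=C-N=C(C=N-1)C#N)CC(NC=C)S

7

Molecular formula from the SMILES: C9H10N4S.
DoU = (2C + 2 + N − H − X)/2 = (2·9 + 2 + 4 − 10 − 0)/2 = 14/2 = 7.
(Structurally: 1 ring(s) + 6 π bond(s) = 7.)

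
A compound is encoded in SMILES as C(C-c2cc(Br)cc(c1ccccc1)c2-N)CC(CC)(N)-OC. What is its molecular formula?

Heavy atoms from the SMILES: 1 Br, 19 C, 2 N, 1 O.
Implicit hydrogens by atom environment:
  7 × C (aromatic): 1 H each → 7
  5 × C (aromatic): no H
  4 × C: 2 H each → 8
  2 × C: 3 H each → 6
  2 × N: 2 H each → 4
  1 × Br: no H
  1 × C: no H
  1 × O: no H
  Total hydrogens = 25.
Molecular formula: C19H25BrN2O

C19H25BrN2O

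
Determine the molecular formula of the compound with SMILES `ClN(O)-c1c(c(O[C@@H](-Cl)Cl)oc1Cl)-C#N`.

Heavy atoms from the SMILES: 6 C, 4 Cl, 2 N, 3 O.
Implicit hydrogens by atom environment:
  4 × C (aromatic): no H
  4 × Cl: no H
  2 × N: no H
  1 × C: 1 H
  1 × C: no H
  1 × O: 1 H
  1 × O (aromatic): no H
  1 × O: no H
  Total hydrogens = 2.
Molecular formula: C6H2Cl4N2O3

C6H2Cl4N2O3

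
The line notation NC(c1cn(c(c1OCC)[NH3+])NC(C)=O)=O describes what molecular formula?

C9H15N4O3+

Heavy atoms from the SMILES: 9 C, 4 N, 3 O.
Implicit hydrogens by atom environment:
  3 × C (aromatic): no H
  3 × O: no H
  2 × C: 3 H each → 6
  2 × C: no H
  1 × C: 2 H
  1 × C (aromatic): 1 H
  1 × N (charge +1): 3 H
  1 × N: 2 H
  1 × N: 1 H
  1 × N (aromatic): no H
  Total hydrogens = 15.
Net charge +1.
Molecular formula: C9H15N4O3+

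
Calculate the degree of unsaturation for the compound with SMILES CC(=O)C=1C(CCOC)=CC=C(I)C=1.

5

Molecular formula from the SMILES: C11H13IO2.
DoU = (2C + 2 + N − H − X)/2 = (2·11 + 2 + 0 − 13 − 1)/2 = 10/2 = 5.
(Structurally: 1 ring(s) + 4 π bond(s) = 5.)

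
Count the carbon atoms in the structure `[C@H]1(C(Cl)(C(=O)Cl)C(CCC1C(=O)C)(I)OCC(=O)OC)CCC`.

15

The symbol for carbon appears 15 times in the SMILES. (Cl is a single chlorine, not C + l.)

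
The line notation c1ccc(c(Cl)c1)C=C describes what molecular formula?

C8H7Cl

Heavy atoms from the SMILES: 8 C, 1 Cl.
Implicit hydrogens by atom environment:
  4 × C (aromatic): 1 H each → 4
  2 × C (aromatic): no H
  1 × C: 2 H
  1 × C: 1 H
  1 × Cl: no H
  Total hydrogens = 7.
Molecular formula: C8H7Cl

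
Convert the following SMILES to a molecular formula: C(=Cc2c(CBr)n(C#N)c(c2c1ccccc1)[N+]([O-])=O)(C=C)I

Heavy atoms from the SMILES: 1 Br, 16 C, 1 I, 3 N, 2 O.
Implicit hydrogens by atom environment:
  5 × C (aromatic): 1 H each → 5
  5 × C (aromatic): no H
  2 × C: 2 H each → 4
  2 × C: 1 H each → 2
  2 × C: no H
  1 × Br: no H
  1 × I: no H
  1 × N (aromatic): no H
  1 × N (charge +1): no H
  1 × N: no H
  1 × O: no H
  1 × O (charge -1): no H
  Total hydrogens = 11.
Molecular formula: C16H11BrIN3O2

C16H11BrIN3O2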